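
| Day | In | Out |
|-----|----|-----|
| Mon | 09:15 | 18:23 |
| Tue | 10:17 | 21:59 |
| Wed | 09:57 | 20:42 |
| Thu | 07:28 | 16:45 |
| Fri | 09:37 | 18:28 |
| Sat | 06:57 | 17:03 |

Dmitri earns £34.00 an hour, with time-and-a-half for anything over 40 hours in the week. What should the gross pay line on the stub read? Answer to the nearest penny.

Mon: 09:15–18:23 = 9 h 8 min
Tue: 10:17–21:59 = 11 h 42 min
Wed: 09:57–20:42 = 10 h 45 min
Thu: 07:28–16:45 = 9 h 17 min
Fri: 09:37–18:28 = 8 h 51 min
Sat: 06:57–17:03 = 10 h 6 min
Total worked: 59 h 49 min = 3589 min.
Regular 40 h 0 min = 2400 min at £34.00/h; overtime 19 h 49 min = 1189 min at £51.00/h.
Pay = (2400 × £34.00 + 1189 × £51.00) ÷ 60 = £2370.65.

£2370.65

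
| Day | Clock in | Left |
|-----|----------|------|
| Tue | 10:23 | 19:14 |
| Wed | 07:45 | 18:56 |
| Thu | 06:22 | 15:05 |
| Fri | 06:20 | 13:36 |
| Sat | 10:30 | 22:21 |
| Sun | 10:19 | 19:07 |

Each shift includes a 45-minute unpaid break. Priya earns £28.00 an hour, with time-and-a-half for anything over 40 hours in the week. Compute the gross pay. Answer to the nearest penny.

£1631.00

Tue: 10:23–19:14 = 8 h 51 min; less 45 min break → 8 h 6 min
Wed: 07:45–18:56 = 11 h 11 min; less 45 min break → 10 h 26 min
Thu: 06:22–15:05 = 8 h 43 min; less 45 min break → 7 h 58 min
Fri: 06:20–13:36 = 7 h 16 min; less 45 min break → 6 h 31 min
Sat: 10:30–22:21 = 11 h 51 min; less 45 min break → 11 h 6 min
Sun: 10:19–19:07 = 8 h 48 min; less 45 min break → 8 h 3 min
Total worked: 52 h 10 min = 3130 min.
Regular 40 h 0 min = 2400 min at £28.00/h; overtime 12 h 10 min = 730 min at £42.00/h.
Pay = (2400 × £28.00 + 730 × £42.00) ÷ 60 = £1631.00.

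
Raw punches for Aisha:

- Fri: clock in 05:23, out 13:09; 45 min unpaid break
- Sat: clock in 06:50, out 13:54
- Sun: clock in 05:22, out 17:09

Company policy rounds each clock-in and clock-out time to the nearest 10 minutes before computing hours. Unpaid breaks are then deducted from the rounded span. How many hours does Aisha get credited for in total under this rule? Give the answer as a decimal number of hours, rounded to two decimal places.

Fri: in 05:23→05:20, out 13:09→13:10; 7 h 50 min − 45 min = 7 h 5 min
Sat: in 06:50→06:50, out 13:54→13:50; 7 h 0 min
Sun: in 05:22→05:20, out 17:09→17:10; 11 h 50 min
Total credited: 25 h 55 min.

25.92 hours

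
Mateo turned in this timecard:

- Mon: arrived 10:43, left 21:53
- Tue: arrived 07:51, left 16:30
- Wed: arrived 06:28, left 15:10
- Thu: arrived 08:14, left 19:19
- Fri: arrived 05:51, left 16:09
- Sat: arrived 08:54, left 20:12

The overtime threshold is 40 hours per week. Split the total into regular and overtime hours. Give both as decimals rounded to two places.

Regular 40.00 hours, overtime 21.20 hours

Mon: 10:43–21:53 = 11 h 10 min
Tue: 07:51–16:30 = 8 h 39 min
Wed: 06:28–15:10 = 8 h 42 min
Thu: 08:14–19:19 = 11 h 5 min
Fri: 05:51–16:09 = 10 h 18 min
Sat: 08:54–20:12 = 11 h 18 min
Total worked: 61 h 12 min = 61.20 h.
Threshold 40 h → overtime 21 h 12 min, regular 40 h 0 min.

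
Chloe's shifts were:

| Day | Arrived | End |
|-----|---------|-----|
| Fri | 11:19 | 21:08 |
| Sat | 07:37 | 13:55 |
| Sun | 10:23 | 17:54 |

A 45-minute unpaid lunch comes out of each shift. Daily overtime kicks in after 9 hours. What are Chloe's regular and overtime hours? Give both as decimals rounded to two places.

Regular 21.32 hours, overtime 0.07 hours

Fri: 11:19–21:08 = 9 h 49 min; less 45 min break → 9 h 4 min
Sat: 07:37–13:55 = 6 h 18 min; less 45 min break → 5 h 33 min
Sun: 10:23–17:54 = 7 h 31 min; less 45 min break → 6 h 46 min
Fri reg 9 h 0 min / OT 0 h 4 min; Sat reg 5 h 33 min / OT 0 h 0 min; Sun reg 6 h 46 min / OT 0 h 0 min.
Totals: regular 21 h 19 min, overtime 0 h 4 min.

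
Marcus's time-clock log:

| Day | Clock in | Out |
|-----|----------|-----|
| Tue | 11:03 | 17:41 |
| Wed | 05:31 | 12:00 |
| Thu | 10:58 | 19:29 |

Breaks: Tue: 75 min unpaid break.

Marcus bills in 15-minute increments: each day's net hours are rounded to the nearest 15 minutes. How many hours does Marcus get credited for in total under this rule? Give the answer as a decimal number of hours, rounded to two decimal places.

Tue: 11:03–17:41 = 6 h 38 min − 75 min = 5 h 23 min → rounds to 5 h 30 min
Wed: 05:31–12:00 = 6 h 29 min → rounds to 6 h 30 min
Thu: 10:58–19:29 = 8 h 31 min → rounds to 8 h 30 min
Total credited: 20 h 30 min.

20.50 hours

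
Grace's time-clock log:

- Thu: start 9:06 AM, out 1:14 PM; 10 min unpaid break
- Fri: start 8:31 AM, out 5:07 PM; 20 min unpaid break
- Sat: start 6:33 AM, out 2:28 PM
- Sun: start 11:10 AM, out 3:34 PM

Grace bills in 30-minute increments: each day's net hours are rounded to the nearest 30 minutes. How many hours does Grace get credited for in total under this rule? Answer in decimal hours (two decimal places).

Thu: 9:06 AM–1:14 PM = 4 h 8 min − 10 min = 3 h 58 min → rounds to 4 h 0 min
Fri: 8:31 AM–5:07 PM = 8 h 36 min − 20 min = 8 h 16 min → rounds to 8 h 30 min
Sat: 6:33 AM–2:28 PM = 7 h 55 min → rounds to 8 h 0 min
Sun: 11:10 AM–3:34 PM = 4 h 24 min → rounds to 4 h 30 min
Total credited: 25 h 0 min.

25.00 hours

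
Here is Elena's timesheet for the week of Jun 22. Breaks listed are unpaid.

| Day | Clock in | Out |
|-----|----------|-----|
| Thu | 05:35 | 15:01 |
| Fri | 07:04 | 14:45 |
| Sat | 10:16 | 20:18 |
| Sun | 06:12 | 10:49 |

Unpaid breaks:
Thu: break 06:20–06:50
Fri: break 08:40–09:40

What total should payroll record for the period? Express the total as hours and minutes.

Thu: 05:35–15:01 = 9 h 26 min; less 30 min break → 8 h 56 min
Fri: 07:04–14:45 = 7 h 41 min; less 60 min break → 6 h 41 min
Sat: 10:16–20:18 = 10 h 2 min
Sun: 06:12–10:49 = 4 h 37 min
Total: 8 h 56 min + 6 h 41 min + 10 h 2 min + 4 h 37 min = 30 h 16 min.

30 h 16 min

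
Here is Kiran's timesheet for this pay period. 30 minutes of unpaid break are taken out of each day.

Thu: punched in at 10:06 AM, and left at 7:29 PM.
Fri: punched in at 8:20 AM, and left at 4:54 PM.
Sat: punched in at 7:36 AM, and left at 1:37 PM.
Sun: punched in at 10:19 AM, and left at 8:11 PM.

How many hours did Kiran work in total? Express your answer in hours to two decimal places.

31.83 hours

Thu: 10:06 AM–7:29 PM = 9 h 23 min; less 30 min break → 8 h 53 min
Fri: 8:20 AM–4:54 PM = 8 h 34 min; less 30 min break → 8 h 4 min
Sat: 7:36 AM–1:37 PM = 6 h 1 min; less 30 min break → 5 h 31 min
Sun: 10:19 AM–8:11 PM = 9 h 52 min; less 30 min break → 9 h 22 min
Total: 8 h 53 min + 8 h 4 min + 5 h 31 min + 9 h 22 min = 31 h 50 min.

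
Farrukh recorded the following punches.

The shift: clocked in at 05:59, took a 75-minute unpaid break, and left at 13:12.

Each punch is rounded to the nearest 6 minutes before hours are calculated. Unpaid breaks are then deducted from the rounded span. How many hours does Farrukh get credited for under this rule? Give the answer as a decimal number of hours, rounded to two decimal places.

The shift: in 05:59→06:00, out 13:12→13:12; 7 h 12 min − 75 min = 5 h 57 min

5.95 hours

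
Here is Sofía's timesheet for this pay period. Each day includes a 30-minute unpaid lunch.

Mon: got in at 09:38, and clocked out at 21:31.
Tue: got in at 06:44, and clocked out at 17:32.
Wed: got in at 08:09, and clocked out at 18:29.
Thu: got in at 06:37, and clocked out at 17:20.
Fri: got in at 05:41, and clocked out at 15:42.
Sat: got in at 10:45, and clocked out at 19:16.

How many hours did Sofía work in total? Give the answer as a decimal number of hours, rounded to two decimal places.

59.27 hours

Mon: 09:38–21:31 = 11 h 53 min; less 30 min break → 11 h 23 min
Tue: 06:44–17:32 = 10 h 48 min; less 30 min break → 10 h 18 min
Wed: 08:09–18:29 = 10 h 20 min; less 30 min break → 9 h 50 min
Thu: 06:37–17:20 = 10 h 43 min; less 30 min break → 10 h 13 min
Fri: 05:41–15:42 = 10 h 1 min; less 30 min break → 9 h 31 min
Sat: 10:45–19:16 = 8 h 31 min; less 30 min break → 8 h 1 min
Total: 11 h 23 min + 10 h 18 min + 9 h 50 min + 10 h 13 min + 9 h 31 min + 8 h 1 min = 59 h 16 min.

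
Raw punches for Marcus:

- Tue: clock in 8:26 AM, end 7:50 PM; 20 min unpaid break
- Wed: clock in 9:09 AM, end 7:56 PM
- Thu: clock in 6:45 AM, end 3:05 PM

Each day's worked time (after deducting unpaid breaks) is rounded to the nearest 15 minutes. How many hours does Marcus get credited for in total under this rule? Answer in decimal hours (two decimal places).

30.00 hours

Tue: 8:26 AM–7:50 PM = 11 h 24 min − 20 min = 11 h 4 min → rounds to 11 h 0 min
Wed: 9:09 AM–7:56 PM = 10 h 47 min → rounds to 10 h 45 min
Thu: 6:45 AM–3:05 PM = 8 h 20 min → rounds to 8 h 15 min
Total credited: 30 h 0 min.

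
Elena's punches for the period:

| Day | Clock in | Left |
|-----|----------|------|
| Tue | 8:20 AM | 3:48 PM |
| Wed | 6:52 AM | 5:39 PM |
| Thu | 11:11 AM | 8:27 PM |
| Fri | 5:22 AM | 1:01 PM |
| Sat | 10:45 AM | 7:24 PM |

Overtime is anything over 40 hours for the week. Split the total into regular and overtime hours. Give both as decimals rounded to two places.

Regular 40.00 hours, overtime 3.82 hours

Tue: 8:20 AM–3:48 PM = 7 h 28 min
Wed: 6:52 AM–5:39 PM = 10 h 47 min
Thu: 11:11 AM–8:27 PM = 9 h 16 min
Fri: 5:22 AM–1:01 PM = 7 h 39 min
Sat: 10:45 AM–7:24 PM = 8 h 39 min
Total worked: 43 h 49 min = 43.82 h.
Threshold 40 h → overtime 3 h 49 min, regular 40 h 0 min.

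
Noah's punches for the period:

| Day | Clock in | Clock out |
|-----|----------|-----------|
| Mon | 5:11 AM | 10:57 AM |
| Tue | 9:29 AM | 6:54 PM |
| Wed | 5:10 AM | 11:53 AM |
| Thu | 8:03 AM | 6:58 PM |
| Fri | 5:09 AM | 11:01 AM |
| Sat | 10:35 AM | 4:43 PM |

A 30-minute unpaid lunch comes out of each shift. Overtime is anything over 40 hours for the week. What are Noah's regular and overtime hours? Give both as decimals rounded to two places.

Mon: 5:11 AM–10:57 AM = 5 h 46 min; less 30 min break → 5 h 16 min
Tue: 9:29 AM–6:54 PM = 9 h 25 min; less 30 min break → 8 h 55 min
Wed: 5:10 AM–11:53 AM = 6 h 43 min; less 30 min break → 6 h 13 min
Thu: 8:03 AM–6:58 PM = 10 h 55 min; less 30 min break → 10 h 25 min
Fri: 5:09 AM–11:01 AM = 5 h 52 min; less 30 min break → 5 h 22 min
Sat: 10:35 AM–4:43 PM = 6 h 8 min; less 30 min break → 5 h 38 min
Total worked: 41 h 49 min = 41.82 h.
Threshold 40 h → overtime 1 h 49 min, regular 40 h 0 min.

Regular 40.00 hours, overtime 1.82 hours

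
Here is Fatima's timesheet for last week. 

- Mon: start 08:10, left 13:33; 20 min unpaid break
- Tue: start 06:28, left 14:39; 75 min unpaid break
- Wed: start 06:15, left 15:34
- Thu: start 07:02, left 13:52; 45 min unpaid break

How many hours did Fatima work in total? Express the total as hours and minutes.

Mon: 08:10–13:33 = 5 h 23 min; less 20 min break → 5 h 3 min
Tue: 06:28–14:39 = 8 h 11 min; less 75 min break → 6 h 56 min
Wed: 06:15–15:34 = 9 h 19 min
Thu: 07:02–13:52 = 6 h 50 min; less 45 min break → 6 h 5 min
Total: 5 h 3 min + 6 h 56 min + 9 h 19 min + 6 h 5 min = 27 h 23 min.

27 h 23 min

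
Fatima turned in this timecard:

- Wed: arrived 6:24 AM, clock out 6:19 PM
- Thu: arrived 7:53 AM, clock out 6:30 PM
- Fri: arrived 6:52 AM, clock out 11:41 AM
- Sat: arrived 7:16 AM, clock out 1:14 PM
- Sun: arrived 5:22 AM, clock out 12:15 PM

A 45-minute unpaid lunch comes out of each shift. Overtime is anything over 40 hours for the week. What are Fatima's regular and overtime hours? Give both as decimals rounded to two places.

Regular 36.45 hours, overtime 0.00 hours

Wed: 6:24 AM–6:19 PM = 11 h 55 min; less 45 min break → 11 h 10 min
Thu: 7:53 AM–6:30 PM = 10 h 37 min; less 45 min break → 9 h 52 min
Fri: 6:52 AM–11:41 AM = 4 h 49 min; less 45 min break → 4 h 4 min
Sat: 7:16 AM–1:14 PM = 5 h 58 min; less 45 min break → 5 h 13 min
Sun: 5:22 AM–12:15 PM = 6 h 53 min; less 45 min break → 6 h 8 min
Total worked: 36 h 27 min = 36.45 h.
Threshold 40 h → overtime 0 h 0 min, regular 36 h 27 min.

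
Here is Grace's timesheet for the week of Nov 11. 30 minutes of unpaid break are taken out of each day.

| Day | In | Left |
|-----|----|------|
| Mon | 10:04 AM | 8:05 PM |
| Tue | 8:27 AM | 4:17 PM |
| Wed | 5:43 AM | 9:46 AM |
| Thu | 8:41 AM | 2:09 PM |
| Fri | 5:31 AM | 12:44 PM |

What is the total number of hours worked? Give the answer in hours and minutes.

Mon: 10:04 AM–8:05 PM = 10 h 1 min; less 30 min break → 9 h 31 min
Tue: 8:27 AM–4:17 PM = 7 h 50 min; less 30 min break → 7 h 20 min
Wed: 5:43 AM–9:46 AM = 4 h 3 min; less 30 min break → 3 h 33 min
Thu: 8:41 AM–2:09 PM = 5 h 28 min; less 30 min break → 4 h 58 min
Fri: 5:31 AM–12:44 PM = 7 h 13 min; less 30 min break → 6 h 43 min
Total: 9 h 31 min + 7 h 20 min + 3 h 33 min + 4 h 58 min + 6 h 43 min = 32 h 5 min.

32 h 5 min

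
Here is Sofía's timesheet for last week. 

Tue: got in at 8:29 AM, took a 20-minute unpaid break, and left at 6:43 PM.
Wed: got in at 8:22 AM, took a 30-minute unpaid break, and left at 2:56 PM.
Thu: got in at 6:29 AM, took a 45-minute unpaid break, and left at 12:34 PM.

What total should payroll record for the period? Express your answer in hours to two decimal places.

Tue: 8:29 AM–6:43 PM = 10 h 14 min; less 20 min break → 9 h 54 min
Wed: 8:22 AM–2:56 PM = 6 h 34 min; less 30 min break → 6 h 4 min
Thu: 6:29 AM–12:34 PM = 6 h 5 min; less 45 min break → 5 h 20 min
Total: 9 h 54 min + 6 h 4 min + 5 h 20 min = 21 h 18 min.

21.30 hours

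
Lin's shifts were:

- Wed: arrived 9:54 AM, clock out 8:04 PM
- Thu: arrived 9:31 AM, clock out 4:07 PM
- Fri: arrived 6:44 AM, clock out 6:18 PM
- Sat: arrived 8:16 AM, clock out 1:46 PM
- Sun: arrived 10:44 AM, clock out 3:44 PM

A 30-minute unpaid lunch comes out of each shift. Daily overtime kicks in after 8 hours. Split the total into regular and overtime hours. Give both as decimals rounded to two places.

Regular 31.60 hours, overtime 4.73 hours

Wed: 9:54 AM–8:04 PM = 10 h 10 min; less 30 min break → 9 h 40 min
Thu: 9:31 AM–4:07 PM = 6 h 36 min; less 30 min break → 6 h 6 min
Fri: 6:44 AM–6:18 PM = 11 h 34 min; less 30 min break → 11 h 4 min
Sat: 8:16 AM–1:46 PM = 5 h 30 min; less 30 min break → 5 h 0 min
Sun: 10:44 AM–3:44 PM = 5 h 0 min; less 30 min break → 4 h 30 min
Wed reg 8 h 0 min / OT 1 h 40 min; Thu reg 6 h 6 min / OT 0 h 0 min; Fri reg 8 h 0 min / OT 3 h 4 min; Sat reg 5 h 0 min / OT 0 h 0 min; Sun reg 4 h 30 min / OT 0 h 0 min.
Totals: regular 31 h 36 min, overtime 4 h 44 min.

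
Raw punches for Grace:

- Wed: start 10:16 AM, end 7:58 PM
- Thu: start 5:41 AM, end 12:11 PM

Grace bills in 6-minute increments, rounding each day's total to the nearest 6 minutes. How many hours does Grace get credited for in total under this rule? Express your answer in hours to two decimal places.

16.20 hours

Wed: 10:16 AM–7:58 PM = 9 h 42 min → rounds to 9 h 42 min
Thu: 5:41 AM–12:11 PM = 6 h 30 min → rounds to 6 h 30 min
Total credited: 16 h 12 min.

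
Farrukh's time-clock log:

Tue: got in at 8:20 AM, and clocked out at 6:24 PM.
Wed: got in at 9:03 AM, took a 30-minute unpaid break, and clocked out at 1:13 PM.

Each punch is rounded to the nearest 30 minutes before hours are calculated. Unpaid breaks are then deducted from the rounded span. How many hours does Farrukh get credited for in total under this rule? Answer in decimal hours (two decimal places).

Tue: in 8:20 AM→8:30 AM, out 6:24 PM→6:30 PM; 10 h 0 min
Wed: in 9:03 AM→9:00 AM, out 1:13 PM→1:00 PM; 4 h 0 min − 30 min = 3 h 30 min
Total credited: 13 h 30 min.

13.50 hours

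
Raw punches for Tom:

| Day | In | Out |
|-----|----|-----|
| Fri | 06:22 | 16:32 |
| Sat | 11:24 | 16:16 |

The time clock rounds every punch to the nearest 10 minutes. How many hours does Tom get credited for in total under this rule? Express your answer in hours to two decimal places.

Fri: in 06:22→06:20, out 16:32→16:30; 10 h 10 min
Sat: in 11:24→11:20, out 16:16→16:20; 5 h 0 min
Total credited: 15 h 10 min.

15.17 hours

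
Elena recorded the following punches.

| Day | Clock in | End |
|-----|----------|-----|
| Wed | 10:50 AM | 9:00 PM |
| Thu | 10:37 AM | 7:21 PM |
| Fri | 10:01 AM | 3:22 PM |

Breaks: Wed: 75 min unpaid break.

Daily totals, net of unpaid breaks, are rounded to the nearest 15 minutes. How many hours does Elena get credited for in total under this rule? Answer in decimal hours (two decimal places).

23.00 hours

Wed: 10:50 AM–9:00 PM = 10 h 10 min − 75 min = 8 h 55 min → rounds to 9 h 0 min
Thu: 10:37 AM–7:21 PM = 8 h 44 min → rounds to 8 h 45 min
Fri: 10:01 AM–3:22 PM = 5 h 21 min → rounds to 5 h 15 min
Total credited: 23 h 0 min.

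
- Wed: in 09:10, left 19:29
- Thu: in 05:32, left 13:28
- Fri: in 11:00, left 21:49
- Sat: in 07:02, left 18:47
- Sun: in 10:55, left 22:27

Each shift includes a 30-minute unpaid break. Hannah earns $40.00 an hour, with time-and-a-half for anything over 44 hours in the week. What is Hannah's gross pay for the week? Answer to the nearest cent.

$2111.00

Wed: 09:10–19:29 = 10 h 19 min; less 30 min break → 9 h 49 min
Thu: 05:32–13:28 = 7 h 56 min; less 30 min break → 7 h 26 min
Fri: 11:00–21:49 = 10 h 49 min; less 30 min break → 10 h 19 min
Sat: 07:02–18:47 = 11 h 45 min; less 30 min break → 11 h 15 min
Sun: 10:55–22:27 = 11 h 32 min; less 30 min break → 11 h 2 min
Total worked: 49 h 51 min = 2991 min.
Regular 44 h 0 min = 2640 min at $40.00/h; overtime 5 h 51 min = 351 min at $60.00/h.
Pay = (2640 × $40.00 + 351 × $60.00) ÷ 60 = $2111.00.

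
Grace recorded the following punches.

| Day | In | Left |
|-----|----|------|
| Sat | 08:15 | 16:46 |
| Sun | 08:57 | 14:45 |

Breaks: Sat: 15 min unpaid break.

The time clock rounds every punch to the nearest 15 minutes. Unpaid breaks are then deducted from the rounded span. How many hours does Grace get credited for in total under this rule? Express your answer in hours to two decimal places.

Sat: in 08:15→08:15, out 16:46→16:45; 8 h 30 min − 15 min = 8 h 15 min
Sun: in 08:57→09:00, out 14:45→14:45; 5 h 45 min
Total credited: 14 h 0 min.

14.00 hours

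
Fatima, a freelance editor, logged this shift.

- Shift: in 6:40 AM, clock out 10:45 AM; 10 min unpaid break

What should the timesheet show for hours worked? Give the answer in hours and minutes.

Shift: 6:40 AM–10:45 AM = 4 h 5 min; less 10 min break → 3 h 55 min

3 h 55 min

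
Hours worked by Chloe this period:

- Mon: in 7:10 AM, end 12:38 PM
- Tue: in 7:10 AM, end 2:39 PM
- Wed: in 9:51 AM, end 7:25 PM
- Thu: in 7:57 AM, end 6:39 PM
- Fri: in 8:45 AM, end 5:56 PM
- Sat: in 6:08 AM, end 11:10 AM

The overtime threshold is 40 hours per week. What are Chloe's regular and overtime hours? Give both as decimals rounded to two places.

Regular 40.00 hours, overtime 7.43 hours

Mon: 7:10 AM–12:38 PM = 5 h 28 min
Tue: 7:10 AM–2:39 PM = 7 h 29 min
Wed: 9:51 AM–7:25 PM = 9 h 34 min
Thu: 7:57 AM–6:39 PM = 10 h 42 min
Fri: 8:45 AM–5:56 PM = 9 h 11 min
Sat: 6:08 AM–11:10 AM = 5 h 2 min
Total worked: 47 h 26 min = 47.43 h.
Threshold 40 h → overtime 7 h 26 min, regular 40 h 0 min.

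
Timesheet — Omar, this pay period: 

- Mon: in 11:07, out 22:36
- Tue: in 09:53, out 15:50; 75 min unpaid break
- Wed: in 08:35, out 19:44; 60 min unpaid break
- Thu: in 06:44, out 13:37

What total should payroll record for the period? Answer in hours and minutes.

33 h 13 min

Mon: 11:07–22:36 = 11 h 29 min
Tue: 09:53–15:50 = 5 h 57 min; less 75 min break → 4 h 42 min
Wed: 08:35–19:44 = 11 h 9 min; less 60 min break → 10 h 9 min
Thu: 06:44–13:37 = 6 h 53 min
Total: 11 h 29 min + 4 h 42 min + 10 h 9 min + 6 h 53 min = 33 h 13 min.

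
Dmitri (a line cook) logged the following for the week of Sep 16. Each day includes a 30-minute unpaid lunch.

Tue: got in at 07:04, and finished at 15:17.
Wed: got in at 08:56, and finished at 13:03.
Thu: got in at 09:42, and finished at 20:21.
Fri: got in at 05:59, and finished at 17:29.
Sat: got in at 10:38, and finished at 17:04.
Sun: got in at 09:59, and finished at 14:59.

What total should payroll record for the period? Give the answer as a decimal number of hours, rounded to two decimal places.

Tue: 07:04–15:17 = 8 h 13 min; less 30 min break → 7 h 43 min
Wed: 08:56–13:03 = 4 h 7 min; less 30 min break → 3 h 37 min
Thu: 09:42–20:21 = 10 h 39 min; less 30 min break → 10 h 9 min
Fri: 05:59–17:29 = 11 h 30 min; less 30 min break → 11 h 0 min
Sat: 10:38–17:04 = 6 h 26 min; less 30 min break → 5 h 56 min
Sun: 09:59–14:59 = 5 h 0 min; less 30 min break → 4 h 30 min
Total: 7 h 43 min + 3 h 37 min + 10 h 9 min + 11 h 0 min + 5 h 56 min + 4 h 30 min = 42 h 55 min.

42.92 hours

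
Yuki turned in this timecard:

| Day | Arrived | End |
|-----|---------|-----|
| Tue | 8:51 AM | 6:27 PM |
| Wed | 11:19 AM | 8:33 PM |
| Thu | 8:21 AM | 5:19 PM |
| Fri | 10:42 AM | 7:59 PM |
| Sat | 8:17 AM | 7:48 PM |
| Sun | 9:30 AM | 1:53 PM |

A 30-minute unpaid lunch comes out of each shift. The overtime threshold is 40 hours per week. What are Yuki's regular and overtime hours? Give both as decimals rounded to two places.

Regular 40.00 hours, overtime 9.98 hours

Tue: 8:51 AM–6:27 PM = 9 h 36 min; less 30 min break → 9 h 6 min
Wed: 11:19 AM–8:33 PM = 9 h 14 min; less 30 min break → 8 h 44 min
Thu: 8:21 AM–5:19 PM = 8 h 58 min; less 30 min break → 8 h 28 min
Fri: 10:42 AM–7:59 PM = 9 h 17 min; less 30 min break → 8 h 47 min
Sat: 8:17 AM–7:48 PM = 11 h 31 min; less 30 min break → 11 h 1 min
Sun: 9:30 AM–1:53 PM = 4 h 23 min; less 30 min break → 3 h 53 min
Total worked: 49 h 59 min = 49.98 h.
Threshold 40 h → overtime 9 h 59 min, regular 40 h 0 min.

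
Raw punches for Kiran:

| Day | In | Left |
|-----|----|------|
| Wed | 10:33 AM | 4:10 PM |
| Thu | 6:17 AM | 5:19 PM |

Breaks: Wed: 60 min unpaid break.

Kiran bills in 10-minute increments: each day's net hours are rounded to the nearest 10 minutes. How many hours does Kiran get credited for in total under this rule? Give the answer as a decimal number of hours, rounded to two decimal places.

Wed: 10:33 AM–4:10 PM = 5 h 37 min − 60 min = 4 h 37 min → rounds to 4 h 40 min
Thu: 6:17 AM–5:19 PM = 11 h 2 min → rounds to 11 h 0 min
Total credited: 15 h 40 min.

15.67 hours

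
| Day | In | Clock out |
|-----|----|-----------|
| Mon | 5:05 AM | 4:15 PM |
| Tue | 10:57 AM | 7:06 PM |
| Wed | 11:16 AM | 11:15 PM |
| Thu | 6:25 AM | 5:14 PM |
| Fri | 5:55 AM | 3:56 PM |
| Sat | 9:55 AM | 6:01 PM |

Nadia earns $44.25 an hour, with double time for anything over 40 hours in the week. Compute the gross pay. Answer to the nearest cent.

$3560.65

Mon: 5:05 AM–4:15 PM = 11 h 10 min
Tue: 10:57 AM–7:06 PM = 8 h 9 min
Wed: 11:16 AM–11:15 PM = 11 h 59 min
Thu: 6:25 AM–5:14 PM = 10 h 49 min
Fri: 5:55 AM–3:56 PM = 10 h 1 min
Sat: 9:55 AM–6:01 PM = 8 h 6 min
Total worked: 60 h 14 min = 3614 min.
Regular 40 h 0 min = 2400 min at $44.25/h; overtime 20 h 14 min = 1214 min at $88.50/h.
Pay = (2400 × $44.25 + 1214 × $88.50) ÷ 60 = $3560.65.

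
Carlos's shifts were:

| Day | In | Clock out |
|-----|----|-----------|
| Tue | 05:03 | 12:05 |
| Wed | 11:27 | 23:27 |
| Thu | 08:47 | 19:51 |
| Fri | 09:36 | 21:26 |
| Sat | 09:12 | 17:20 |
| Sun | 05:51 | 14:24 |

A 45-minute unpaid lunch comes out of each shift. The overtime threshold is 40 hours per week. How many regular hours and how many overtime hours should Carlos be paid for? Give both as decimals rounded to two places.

Tue: 05:03–12:05 = 7 h 2 min; less 45 min break → 6 h 17 min
Wed: 11:27–23:27 = 12 h 0 min; less 45 min break → 11 h 15 min
Thu: 08:47–19:51 = 11 h 4 min; less 45 min break → 10 h 19 min
Fri: 09:36–21:26 = 11 h 50 min; less 45 min break → 11 h 5 min
Sat: 09:12–17:20 = 8 h 8 min; less 45 min break → 7 h 23 min
Sun: 05:51–14:24 = 8 h 33 min; less 45 min break → 7 h 48 min
Total worked: 54 h 7 min = 54.12 h.
Threshold 40 h → overtime 14 h 7 min, regular 40 h 0 min.

Regular 40.00 hours, overtime 14.12 hours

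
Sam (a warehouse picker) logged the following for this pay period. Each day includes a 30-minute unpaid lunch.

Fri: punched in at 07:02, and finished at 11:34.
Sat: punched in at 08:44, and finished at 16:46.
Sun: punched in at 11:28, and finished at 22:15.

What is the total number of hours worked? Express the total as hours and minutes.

21 h 51 min

Fri: 07:02–11:34 = 4 h 32 min; less 30 min break → 4 h 2 min
Sat: 08:44–16:46 = 8 h 2 min; less 30 min break → 7 h 32 min
Sun: 11:28–22:15 = 10 h 47 min; less 30 min break → 10 h 17 min
Total: 4 h 2 min + 7 h 32 min + 10 h 17 min = 21 h 51 min.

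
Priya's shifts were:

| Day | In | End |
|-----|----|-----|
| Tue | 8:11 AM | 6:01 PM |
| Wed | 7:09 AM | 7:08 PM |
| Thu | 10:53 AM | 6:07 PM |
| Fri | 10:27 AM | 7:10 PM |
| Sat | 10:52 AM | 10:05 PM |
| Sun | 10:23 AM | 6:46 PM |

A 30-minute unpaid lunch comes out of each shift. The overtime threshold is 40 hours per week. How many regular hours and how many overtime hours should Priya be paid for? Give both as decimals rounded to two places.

Tue: 8:11 AM–6:01 PM = 9 h 50 min; less 30 min break → 9 h 20 min
Wed: 7:09 AM–7:08 PM = 11 h 59 min; less 30 min break → 11 h 29 min
Thu: 10:53 AM–6:07 PM = 7 h 14 min; less 30 min break → 6 h 44 min
Fri: 10:27 AM–7:10 PM = 8 h 43 min; less 30 min break → 8 h 13 min
Sat: 10:52 AM–10:05 PM = 11 h 13 min; less 30 min break → 10 h 43 min
Sun: 10:23 AM–6:46 PM = 8 h 23 min; less 30 min break → 7 h 53 min
Total worked: 54 h 22 min = 54.37 h.
Threshold 40 h → overtime 14 h 22 min, regular 40 h 0 min.

Regular 40.00 hours, overtime 14.37 hours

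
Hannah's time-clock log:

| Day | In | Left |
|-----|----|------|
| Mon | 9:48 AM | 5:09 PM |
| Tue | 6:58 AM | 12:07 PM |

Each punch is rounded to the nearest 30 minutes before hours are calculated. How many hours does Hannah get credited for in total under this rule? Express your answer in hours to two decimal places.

Mon: in 9:48 AM→10:00 AM, out 5:09 PM→5:00 PM; 7 h 0 min
Tue: in 6:58 AM→7:00 AM, out 12:07 PM→12:00 PM; 5 h 0 min
Total credited: 12 h 0 min.

12.00 hours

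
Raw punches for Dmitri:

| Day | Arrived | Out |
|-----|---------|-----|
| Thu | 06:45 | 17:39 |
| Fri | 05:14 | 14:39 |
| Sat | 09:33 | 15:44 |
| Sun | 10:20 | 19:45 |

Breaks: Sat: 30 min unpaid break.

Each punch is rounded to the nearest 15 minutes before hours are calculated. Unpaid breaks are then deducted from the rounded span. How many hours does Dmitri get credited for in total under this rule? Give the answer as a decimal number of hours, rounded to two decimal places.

Thu: in 06:45→06:45, out 17:39→17:45; 11 h 0 min
Fri: in 05:14→05:15, out 14:39→14:45; 9 h 30 min
Sat: in 09:33→09:30, out 15:44→15:45; 6 h 15 min − 30 min = 5 h 45 min
Sun: in 10:20→10:15, out 19:45→19:45; 9 h 30 min
Total credited: 35 h 45 min.

35.75 hours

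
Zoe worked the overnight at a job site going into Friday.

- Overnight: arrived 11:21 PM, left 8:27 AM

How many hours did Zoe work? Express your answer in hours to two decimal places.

9.10 hours

Overnight: 11:21 PM → midnight = 0 h 39 min; midnight → 8:27 AM = 8 h 27 min; span 9 h 6 min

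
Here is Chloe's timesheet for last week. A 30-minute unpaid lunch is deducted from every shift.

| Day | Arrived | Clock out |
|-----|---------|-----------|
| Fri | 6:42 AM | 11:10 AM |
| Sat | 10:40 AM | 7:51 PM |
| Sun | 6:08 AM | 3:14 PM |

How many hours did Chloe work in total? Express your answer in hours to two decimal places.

Fri: 6:42 AM–11:10 AM = 4 h 28 min; less 30 min break → 3 h 58 min
Sat: 10:40 AM–7:51 PM = 9 h 11 min; less 30 min break → 8 h 41 min
Sun: 6:08 AM–3:14 PM = 9 h 6 min; less 30 min break → 8 h 36 min
Total: 3 h 58 min + 8 h 41 min + 8 h 36 min = 21 h 15 min.

21.25 hours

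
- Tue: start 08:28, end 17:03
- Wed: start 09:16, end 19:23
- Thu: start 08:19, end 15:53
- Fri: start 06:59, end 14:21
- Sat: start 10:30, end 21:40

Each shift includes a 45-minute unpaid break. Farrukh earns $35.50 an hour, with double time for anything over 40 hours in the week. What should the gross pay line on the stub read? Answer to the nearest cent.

Tue: 08:28–17:03 = 8 h 35 min; less 45 min break → 7 h 50 min
Wed: 09:16–19:23 = 10 h 7 min; less 45 min break → 9 h 22 min
Thu: 08:19–15:53 = 7 h 34 min; less 45 min break → 6 h 49 min
Fri: 06:59–14:21 = 7 h 22 min; less 45 min break → 6 h 37 min
Sat: 10:30–21:40 = 11 h 10 min; less 45 min break → 10 h 25 min
Total worked: 41 h 3 min = 2463 min.
Regular 40 h 0 min = 2400 min at $35.50/h; overtime 1 h 3 min = 63 min at $71.00/h.
Pay = (2400 × $35.50 + 63 × $71.00) ÷ 60 = $1494.55.

$1494.55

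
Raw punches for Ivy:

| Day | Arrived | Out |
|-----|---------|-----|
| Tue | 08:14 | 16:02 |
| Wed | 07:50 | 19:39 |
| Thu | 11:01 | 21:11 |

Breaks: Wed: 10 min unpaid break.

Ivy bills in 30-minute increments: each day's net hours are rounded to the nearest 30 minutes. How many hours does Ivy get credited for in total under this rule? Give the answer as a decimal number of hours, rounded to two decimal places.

Tue: 08:14–16:02 = 7 h 48 min → rounds to 8 h 0 min
Wed: 07:50–19:39 = 11 h 49 min − 10 min = 11 h 39 min → rounds to 11 h 30 min
Thu: 11:01–21:11 = 10 h 10 min → rounds to 10 h 0 min
Total credited: 29 h 30 min.

29.50 hours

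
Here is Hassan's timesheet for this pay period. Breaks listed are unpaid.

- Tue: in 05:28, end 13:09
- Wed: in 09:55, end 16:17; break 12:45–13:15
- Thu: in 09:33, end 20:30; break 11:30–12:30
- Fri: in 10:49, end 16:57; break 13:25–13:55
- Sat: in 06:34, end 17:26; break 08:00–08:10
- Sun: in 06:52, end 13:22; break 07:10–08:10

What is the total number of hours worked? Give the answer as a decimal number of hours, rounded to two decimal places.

Tue: 05:28–13:09 = 7 h 41 min
Wed: 09:55–16:17 = 6 h 22 min; less 30 min break → 5 h 52 min
Thu: 09:33–20:30 = 10 h 57 min; less 60 min break → 9 h 57 min
Fri: 10:49–16:57 = 6 h 8 min; less 30 min break → 5 h 38 min
Sat: 06:34–17:26 = 10 h 52 min; less 10 min break → 10 h 42 min
Sun: 06:52–13:22 = 6 h 30 min; less 60 min break → 5 h 30 min
Total: 7 h 41 min + 5 h 52 min + 9 h 57 min + 5 h 38 min + 10 h 42 min + 5 h 30 min = 45 h 20 min.

45.33 hours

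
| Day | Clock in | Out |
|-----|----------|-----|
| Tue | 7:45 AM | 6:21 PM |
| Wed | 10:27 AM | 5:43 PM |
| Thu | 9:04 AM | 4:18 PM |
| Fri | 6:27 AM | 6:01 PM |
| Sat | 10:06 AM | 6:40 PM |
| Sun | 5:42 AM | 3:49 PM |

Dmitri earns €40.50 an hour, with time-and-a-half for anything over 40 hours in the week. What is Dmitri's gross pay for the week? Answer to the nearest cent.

€2552.51

Tue: 7:45 AM–6:21 PM = 10 h 36 min
Wed: 10:27 AM–5:43 PM = 7 h 16 min
Thu: 9:04 AM–4:18 PM = 7 h 14 min
Fri: 6:27 AM–6:01 PM = 11 h 34 min
Sat: 10:06 AM–6:40 PM = 8 h 34 min
Sun: 5:42 AM–3:49 PM = 10 h 7 min
Total worked: 55 h 21 min = 3321 min.
Regular 40 h 0 min = 2400 min at €40.50/h; overtime 15 h 21 min = 921 min at €60.75/h.
Pay = (2400 × €40.50 + 921 × €60.75) ÷ 60 = €2552.51.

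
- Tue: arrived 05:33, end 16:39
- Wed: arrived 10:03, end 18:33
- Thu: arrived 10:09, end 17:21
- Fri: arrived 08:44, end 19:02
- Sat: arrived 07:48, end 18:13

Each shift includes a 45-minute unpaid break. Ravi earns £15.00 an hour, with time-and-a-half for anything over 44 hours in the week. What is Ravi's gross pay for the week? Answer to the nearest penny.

£656.50

Tue: 05:33–16:39 = 11 h 6 min; less 45 min break → 10 h 21 min
Wed: 10:03–18:33 = 8 h 30 min; less 45 min break → 7 h 45 min
Thu: 10:09–17:21 = 7 h 12 min; less 45 min break → 6 h 27 min
Fri: 08:44–19:02 = 10 h 18 min; less 45 min break → 9 h 33 min
Sat: 07:48–18:13 = 10 h 25 min; less 45 min break → 9 h 40 min
Total worked: 43 h 46 min = 2626 min.
Regular 43 h 46 min = 2626 min at £15.00/h; overtime 0 h 0 min = 0 min at £22.50/h.
Pay = (2626 × £15.00 + 0 × £22.50) ÷ 60 = £656.50.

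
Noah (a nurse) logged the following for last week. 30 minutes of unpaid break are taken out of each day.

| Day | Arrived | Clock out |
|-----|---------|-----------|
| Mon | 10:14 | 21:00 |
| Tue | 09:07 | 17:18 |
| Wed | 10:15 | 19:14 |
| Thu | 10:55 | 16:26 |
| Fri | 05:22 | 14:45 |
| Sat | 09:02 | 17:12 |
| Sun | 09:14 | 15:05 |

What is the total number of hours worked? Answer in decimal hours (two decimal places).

53.35 hours

Mon: 10:14–21:00 = 10 h 46 min; less 30 min break → 10 h 16 min
Tue: 09:07–17:18 = 8 h 11 min; less 30 min break → 7 h 41 min
Wed: 10:15–19:14 = 8 h 59 min; less 30 min break → 8 h 29 min
Thu: 10:55–16:26 = 5 h 31 min; less 30 min break → 5 h 1 min
Fri: 05:22–14:45 = 9 h 23 min; less 30 min break → 8 h 53 min
Sat: 09:02–17:12 = 8 h 10 min; less 30 min break → 7 h 40 min
Sun: 09:14–15:05 = 5 h 51 min; less 30 min break → 5 h 21 min
Total: 10 h 16 min + 7 h 41 min + 8 h 29 min + 5 h 1 min + 8 h 53 min + 7 h 40 min + 5 h 21 min = 53 h 21 min.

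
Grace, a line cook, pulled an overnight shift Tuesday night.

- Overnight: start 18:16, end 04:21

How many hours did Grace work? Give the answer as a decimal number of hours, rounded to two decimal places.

Overnight: 18:16 → midnight = 5 h 44 min; midnight → 04:21 = 4 h 21 min; span 10 h 5 min

10.08 hours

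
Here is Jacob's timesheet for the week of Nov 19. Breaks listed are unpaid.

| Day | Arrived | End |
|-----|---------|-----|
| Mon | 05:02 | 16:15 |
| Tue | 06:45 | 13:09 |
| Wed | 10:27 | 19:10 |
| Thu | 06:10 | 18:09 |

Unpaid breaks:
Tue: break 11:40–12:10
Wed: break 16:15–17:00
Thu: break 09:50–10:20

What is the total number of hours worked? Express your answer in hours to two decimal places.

36.57 hours

Mon: 05:02–16:15 = 11 h 13 min
Tue: 06:45–13:09 = 6 h 24 min; less 30 min break → 5 h 54 min
Wed: 10:27–19:10 = 8 h 43 min; less 45 min break → 7 h 58 min
Thu: 06:10–18:09 = 11 h 59 min; less 30 min break → 11 h 29 min
Total: 11 h 13 min + 5 h 54 min + 7 h 58 min + 11 h 29 min = 36 h 34 min.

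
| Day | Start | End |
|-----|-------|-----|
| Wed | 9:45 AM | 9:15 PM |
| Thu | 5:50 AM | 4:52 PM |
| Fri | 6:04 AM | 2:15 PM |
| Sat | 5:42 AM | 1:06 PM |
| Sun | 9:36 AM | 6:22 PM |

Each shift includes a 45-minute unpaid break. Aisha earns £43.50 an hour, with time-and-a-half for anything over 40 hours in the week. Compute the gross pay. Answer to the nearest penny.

£1944.45

Wed: 9:45 AM–9:15 PM = 11 h 30 min; less 45 min break → 10 h 45 min
Thu: 5:50 AM–4:52 PM = 11 h 2 min; less 45 min break → 10 h 17 min
Fri: 6:04 AM–2:15 PM = 8 h 11 min; less 45 min break → 7 h 26 min
Sat: 5:42 AM–1:06 PM = 7 h 24 min; less 45 min break → 6 h 39 min
Sun: 9:36 AM–6:22 PM = 8 h 46 min; less 45 min break → 8 h 1 min
Total worked: 43 h 8 min = 2588 min.
Regular 40 h 0 min = 2400 min at £43.50/h; overtime 3 h 8 min = 188 min at £65.25/h.
Pay = (2400 × £43.50 + 188 × £65.25) ÷ 60 = £1944.45.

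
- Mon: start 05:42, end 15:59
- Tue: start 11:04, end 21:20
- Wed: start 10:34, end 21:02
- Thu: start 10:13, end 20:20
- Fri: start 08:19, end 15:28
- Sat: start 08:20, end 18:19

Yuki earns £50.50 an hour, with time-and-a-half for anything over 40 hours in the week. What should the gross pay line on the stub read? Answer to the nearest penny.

£3403.70

Mon: 05:42–15:59 = 10 h 17 min
Tue: 11:04–21:20 = 10 h 16 min
Wed: 10:34–21:02 = 10 h 28 min
Thu: 10:13–20:20 = 10 h 7 min
Fri: 08:19–15:28 = 7 h 9 min
Sat: 08:20–18:19 = 9 h 59 min
Total worked: 58 h 16 min = 3496 min.
Regular 40 h 0 min = 2400 min at £50.50/h; overtime 18 h 16 min = 1096 min at £75.75/h.
Pay = (2400 × £50.50 + 1096 × £75.75) ÷ 60 = £3403.70.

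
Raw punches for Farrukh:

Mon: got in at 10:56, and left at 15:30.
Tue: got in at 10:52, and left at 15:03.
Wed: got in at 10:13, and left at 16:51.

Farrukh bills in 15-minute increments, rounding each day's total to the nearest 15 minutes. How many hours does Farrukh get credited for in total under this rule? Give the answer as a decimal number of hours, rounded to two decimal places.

Mon: 10:56–15:30 = 4 h 34 min → rounds to 4 h 30 min
Tue: 10:52–15:03 = 4 h 11 min → rounds to 4 h 15 min
Wed: 10:13–16:51 = 6 h 38 min → rounds to 6 h 45 min
Total credited: 15 h 30 min.

15.50 hours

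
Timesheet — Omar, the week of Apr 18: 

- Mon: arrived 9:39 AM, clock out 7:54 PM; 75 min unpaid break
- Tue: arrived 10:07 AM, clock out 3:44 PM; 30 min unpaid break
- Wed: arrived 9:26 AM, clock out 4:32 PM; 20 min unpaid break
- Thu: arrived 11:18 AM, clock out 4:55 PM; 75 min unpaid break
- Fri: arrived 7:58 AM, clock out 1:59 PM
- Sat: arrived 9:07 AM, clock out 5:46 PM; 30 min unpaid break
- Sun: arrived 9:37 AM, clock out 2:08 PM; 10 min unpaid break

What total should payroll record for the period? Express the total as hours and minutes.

43 h 46 min

Mon: 9:39 AM–7:54 PM = 10 h 15 min; less 75 min break → 9 h 0 min
Tue: 10:07 AM–3:44 PM = 5 h 37 min; less 30 min break → 5 h 7 min
Wed: 9:26 AM–4:32 PM = 7 h 6 min; less 20 min break → 6 h 46 min
Thu: 11:18 AM–4:55 PM = 5 h 37 min; less 75 min break → 4 h 22 min
Fri: 7:58 AM–1:59 PM = 6 h 1 min
Sat: 9:07 AM–5:46 PM = 8 h 39 min; less 30 min break → 8 h 9 min
Sun: 9:37 AM–2:08 PM = 4 h 31 min; less 10 min break → 4 h 21 min
Total: 9 h 0 min + 5 h 7 min + 6 h 46 min + 4 h 22 min + 6 h 1 min + 8 h 9 min + 4 h 21 min = 43 h 46 min.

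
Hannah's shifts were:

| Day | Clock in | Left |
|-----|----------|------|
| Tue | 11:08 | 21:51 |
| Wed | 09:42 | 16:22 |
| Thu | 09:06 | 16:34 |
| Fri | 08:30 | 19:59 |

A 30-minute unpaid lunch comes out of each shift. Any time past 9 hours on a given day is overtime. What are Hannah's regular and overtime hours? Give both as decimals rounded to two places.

Tue: 11:08–21:51 = 10 h 43 min; less 30 min break → 10 h 13 min
Wed: 09:42–16:22 = 6 h 40 min; less 30 min break → 6 h 10 min
Thu: 09:06–16:34 = 7 h 28 min; less 30 min break → 6 h 58 min
Fri: 08:30–19:59 = 11 h 29 min; less 30 min break → 10 h 59 min
Tue reg 9 h 0 min / OT 1 h 13 min; Wed reg 6 h 10 min / OT 0 h 0 min; Thu reg 6 h 58 min / OT 0 h 0 min; Fri reg 9 h 0 min / OT 1 h 59 min.
Totals: regular 31 h 8 min, overtime 3 h 12 min.

Regular 31.13 hours, overtime 3.20 hours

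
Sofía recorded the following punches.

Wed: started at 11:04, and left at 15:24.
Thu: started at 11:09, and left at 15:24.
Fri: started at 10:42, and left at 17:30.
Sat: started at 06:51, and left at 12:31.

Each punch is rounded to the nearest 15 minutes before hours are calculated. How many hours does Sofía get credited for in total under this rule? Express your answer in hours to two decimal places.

21.25 hours

Wed: in 11:04→11:00, out 15:24→15:30; 4 h 30 min
Thu: in 11:09→11:15, out 15:24→15:30; 4 h 15 min
Fri: in 10:42→10:45, out 17:30→17:30; 6 h 45 min
Sat: in 06:51→06:45, out 12:31→12:30; 5 h 45 min
Total credited: 21 h 15 min.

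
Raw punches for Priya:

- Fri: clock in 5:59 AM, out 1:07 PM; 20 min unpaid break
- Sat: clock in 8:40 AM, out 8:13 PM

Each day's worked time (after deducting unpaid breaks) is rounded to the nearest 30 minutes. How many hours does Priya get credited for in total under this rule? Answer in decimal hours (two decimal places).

18.50 hours

Fri: 5:59 AM–1:07 PM = 7 h 8 min − 20 min = 6 h 48 min → rounds to 7 h 0 min
Sat: 8:40 AM–8:13 PM = 11 h 33 min → rounds to 11 h 30 min
Total credited: 18 h 30 min.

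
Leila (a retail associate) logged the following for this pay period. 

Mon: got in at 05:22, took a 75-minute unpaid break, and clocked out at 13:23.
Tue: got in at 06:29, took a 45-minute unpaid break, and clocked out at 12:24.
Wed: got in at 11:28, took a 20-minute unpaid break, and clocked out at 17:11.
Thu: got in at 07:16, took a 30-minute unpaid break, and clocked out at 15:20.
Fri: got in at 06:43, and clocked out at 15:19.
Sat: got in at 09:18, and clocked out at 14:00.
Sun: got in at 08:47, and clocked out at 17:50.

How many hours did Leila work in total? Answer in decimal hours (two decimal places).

Mon: 05:22–13:23 = 8 h 1 min; less 75 min break → 6 h 46 min
Tue: 06:29–12:24 = 5 h 55 min; less 45 min break → 5 h 10 min
Wed: 11:28–17:11 = 5 h 43 min; less 20 min break → 5 h 23 min
Thu: 07:16–15:20 = 8 h 4 min; less 30 min break → 7 h 34 min
Fri: 06:43–15:19 = 8 h 36 min
Sat: 09:18–14:00 = 4 h 42 min
Sun: 08:47–17:50 = 9 h 3 min
Total: 6 h 46 min + 5 h 10 min + 5 h 23 min + 7 h 34 min + 8 h 36 min + 4 h 42 min + 9 h 3 min = 47 h 14 min.

47.23 hours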